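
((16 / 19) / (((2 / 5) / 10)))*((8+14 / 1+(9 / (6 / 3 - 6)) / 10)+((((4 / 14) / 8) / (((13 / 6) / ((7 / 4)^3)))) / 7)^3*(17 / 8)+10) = 29280303845045 / 43770707968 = 668.95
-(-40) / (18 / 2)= 40 / 9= 4.44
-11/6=-1.83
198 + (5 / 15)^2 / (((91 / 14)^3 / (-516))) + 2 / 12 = 197.96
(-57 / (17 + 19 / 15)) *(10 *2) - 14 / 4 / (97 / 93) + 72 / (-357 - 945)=-379610415 / 5767426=-65.82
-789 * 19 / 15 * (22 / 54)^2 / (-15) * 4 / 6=1209274 / 164025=7.37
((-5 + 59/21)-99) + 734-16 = 12953/21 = 616.81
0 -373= -373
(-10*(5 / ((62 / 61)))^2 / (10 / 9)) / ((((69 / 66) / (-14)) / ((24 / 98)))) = 110513700 / 154721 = 714.28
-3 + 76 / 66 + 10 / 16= -323 / 264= -1.22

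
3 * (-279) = -837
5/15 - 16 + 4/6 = -15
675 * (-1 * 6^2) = -24300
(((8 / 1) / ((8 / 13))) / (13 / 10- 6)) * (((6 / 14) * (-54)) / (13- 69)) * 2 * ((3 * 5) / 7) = -78975 / 16121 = -4.90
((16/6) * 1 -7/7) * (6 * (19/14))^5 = 1002820095/16807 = 59666.81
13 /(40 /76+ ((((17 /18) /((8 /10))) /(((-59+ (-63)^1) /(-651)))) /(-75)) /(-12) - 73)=-130178880 /725663989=-0.18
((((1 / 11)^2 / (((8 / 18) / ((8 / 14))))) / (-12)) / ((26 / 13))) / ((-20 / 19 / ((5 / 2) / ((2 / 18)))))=513 / 54208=0.01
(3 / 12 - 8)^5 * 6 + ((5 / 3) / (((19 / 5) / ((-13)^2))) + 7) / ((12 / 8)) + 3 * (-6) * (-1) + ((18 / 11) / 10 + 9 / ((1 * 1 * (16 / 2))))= -807418190057 / 4815360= -167675.56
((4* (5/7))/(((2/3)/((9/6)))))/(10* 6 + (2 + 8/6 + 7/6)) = 30/301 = 0.10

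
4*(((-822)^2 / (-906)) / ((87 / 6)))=-900912 / 4379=-205.73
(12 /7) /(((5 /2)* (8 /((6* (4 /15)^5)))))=2048 /2953125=0.00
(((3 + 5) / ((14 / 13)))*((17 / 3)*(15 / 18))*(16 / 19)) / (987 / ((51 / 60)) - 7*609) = -601120 / 63119007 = -0.01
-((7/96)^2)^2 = -0.00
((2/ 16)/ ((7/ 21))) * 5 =15/ 8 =1.88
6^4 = 1296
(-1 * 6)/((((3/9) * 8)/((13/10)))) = -117/40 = -2.92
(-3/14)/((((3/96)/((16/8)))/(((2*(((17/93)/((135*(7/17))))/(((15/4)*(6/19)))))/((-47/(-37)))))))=-26005376/433712475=-0.06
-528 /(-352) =3 /2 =1.50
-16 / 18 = -0.89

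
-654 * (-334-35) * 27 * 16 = 104252832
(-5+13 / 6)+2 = -5 / 6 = -0.83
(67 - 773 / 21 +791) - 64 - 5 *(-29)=902.19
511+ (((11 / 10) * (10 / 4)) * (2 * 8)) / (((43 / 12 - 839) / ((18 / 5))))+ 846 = 68010121 / 50125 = 1356.81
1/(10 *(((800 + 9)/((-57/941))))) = -0.00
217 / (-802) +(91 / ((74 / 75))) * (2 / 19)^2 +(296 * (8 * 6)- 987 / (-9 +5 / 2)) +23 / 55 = 109995392305111 / 7659304510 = 14361.02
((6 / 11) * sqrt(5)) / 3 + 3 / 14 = 3 / 14 + 2 * sqrt(5) / 11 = 0.62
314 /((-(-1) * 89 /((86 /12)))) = 6751 /267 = 25.28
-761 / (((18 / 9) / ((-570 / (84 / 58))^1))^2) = -5776009025 / 196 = -29469433.80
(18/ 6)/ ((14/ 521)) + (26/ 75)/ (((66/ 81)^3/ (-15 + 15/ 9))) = 9605697/ 93170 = 103.10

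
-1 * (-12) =12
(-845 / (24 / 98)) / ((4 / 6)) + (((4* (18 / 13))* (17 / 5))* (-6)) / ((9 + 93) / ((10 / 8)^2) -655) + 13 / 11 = -87268885949 / 16865992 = -5174.25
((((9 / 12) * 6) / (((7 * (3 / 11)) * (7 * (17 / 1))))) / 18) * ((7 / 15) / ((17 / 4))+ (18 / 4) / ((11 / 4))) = 2449 / 1274490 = 0.00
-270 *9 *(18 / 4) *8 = -87480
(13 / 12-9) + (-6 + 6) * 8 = -95 / 12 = -7.92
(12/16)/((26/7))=21/104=0.20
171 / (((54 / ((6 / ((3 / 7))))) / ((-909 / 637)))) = -63.26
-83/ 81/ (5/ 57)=-11.68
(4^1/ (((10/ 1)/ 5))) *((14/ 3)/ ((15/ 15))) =28/ 3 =9.33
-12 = -12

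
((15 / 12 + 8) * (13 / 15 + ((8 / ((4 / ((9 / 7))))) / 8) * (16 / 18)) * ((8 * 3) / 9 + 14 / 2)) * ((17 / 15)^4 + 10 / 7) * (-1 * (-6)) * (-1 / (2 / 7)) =-141634430201 / 21262500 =-6661.23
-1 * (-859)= 859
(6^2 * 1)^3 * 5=233280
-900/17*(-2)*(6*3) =32400/17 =1905.88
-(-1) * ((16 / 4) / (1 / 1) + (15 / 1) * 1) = 19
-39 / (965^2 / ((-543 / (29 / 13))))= 275301 / 27005525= 0.01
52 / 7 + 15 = 157 / 7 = 22.43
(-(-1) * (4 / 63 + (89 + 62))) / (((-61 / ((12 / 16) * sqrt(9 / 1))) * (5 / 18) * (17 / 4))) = -171306 / 36295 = -4.72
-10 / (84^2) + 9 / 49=643 / 3528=0.18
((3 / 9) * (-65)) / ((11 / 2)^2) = -260 / 363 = -0.72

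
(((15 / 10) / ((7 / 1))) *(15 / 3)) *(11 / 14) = 165 / 196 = 0.84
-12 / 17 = -0.71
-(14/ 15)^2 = -0.87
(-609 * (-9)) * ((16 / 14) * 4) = 25056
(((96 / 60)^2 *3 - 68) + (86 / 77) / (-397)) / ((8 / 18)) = -207450909 / 1528450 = -135.73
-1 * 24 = -24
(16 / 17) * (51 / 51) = 16 / 17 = 0.94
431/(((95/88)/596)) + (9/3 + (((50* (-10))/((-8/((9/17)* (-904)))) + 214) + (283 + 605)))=337763571/1615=209141.53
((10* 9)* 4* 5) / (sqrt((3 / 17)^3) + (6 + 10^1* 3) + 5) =181289700 / 4129363-45900* sqrt(51) / 4129363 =43.82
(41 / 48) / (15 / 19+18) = 779 / 17136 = 0.05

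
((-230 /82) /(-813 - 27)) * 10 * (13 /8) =1495 /27552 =0.05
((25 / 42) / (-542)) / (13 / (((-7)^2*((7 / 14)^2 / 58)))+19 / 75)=-4375 / 246210004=-0.00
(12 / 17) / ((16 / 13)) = 39 / 68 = 0.57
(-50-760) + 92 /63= -50938 /63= -808.54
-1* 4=-4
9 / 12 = 3 / 4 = 0.75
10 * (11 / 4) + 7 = 69 / 2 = 34.50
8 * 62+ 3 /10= 4963 /10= 496.30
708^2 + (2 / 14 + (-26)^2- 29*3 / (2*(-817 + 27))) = 5551458589 / 11060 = 501940.20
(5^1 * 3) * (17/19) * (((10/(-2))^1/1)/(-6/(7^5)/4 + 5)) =-42857850/3193273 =-13.42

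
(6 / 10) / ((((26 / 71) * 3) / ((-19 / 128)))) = -1349 / 16640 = -0.08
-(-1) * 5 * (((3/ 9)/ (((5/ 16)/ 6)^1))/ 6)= 16/ 3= 5.33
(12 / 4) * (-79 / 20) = -237 / 20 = -11.85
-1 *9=-9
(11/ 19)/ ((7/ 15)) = 165/ 133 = 1.24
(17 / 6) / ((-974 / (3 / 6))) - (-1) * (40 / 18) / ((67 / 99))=2570221 / 783096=3.28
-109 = -109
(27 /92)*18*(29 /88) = 7047 /4048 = 1.74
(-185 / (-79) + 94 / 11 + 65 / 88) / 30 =0.39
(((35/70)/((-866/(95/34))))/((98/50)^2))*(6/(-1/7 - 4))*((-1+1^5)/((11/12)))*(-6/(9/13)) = 0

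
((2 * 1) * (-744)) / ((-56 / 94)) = 17484 / 7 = 2497.71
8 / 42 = 0.19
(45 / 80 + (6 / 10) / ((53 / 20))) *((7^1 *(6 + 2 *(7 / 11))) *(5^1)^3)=2926875 / 583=5020.37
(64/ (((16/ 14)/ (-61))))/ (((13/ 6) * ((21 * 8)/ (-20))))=2440/ 13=187.69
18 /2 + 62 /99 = 953 /99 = 9.63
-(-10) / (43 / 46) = 460 / 43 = 10.70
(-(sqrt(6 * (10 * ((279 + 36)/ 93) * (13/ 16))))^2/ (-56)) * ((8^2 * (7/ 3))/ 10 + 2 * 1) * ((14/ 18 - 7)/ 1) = -57785/ 186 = -310.67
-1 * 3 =-3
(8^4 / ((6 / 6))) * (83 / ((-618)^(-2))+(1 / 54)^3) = 129841938432.03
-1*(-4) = 4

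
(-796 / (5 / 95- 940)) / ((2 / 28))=211736 / 17859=11.86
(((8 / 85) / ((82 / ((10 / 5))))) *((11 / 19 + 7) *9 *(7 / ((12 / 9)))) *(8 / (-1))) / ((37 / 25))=-2177280 / 489991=-4.44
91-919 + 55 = -773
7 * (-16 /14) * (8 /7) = -64 /7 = -9.14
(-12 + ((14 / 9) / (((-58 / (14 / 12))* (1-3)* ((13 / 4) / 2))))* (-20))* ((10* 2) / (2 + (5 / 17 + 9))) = -2637295 / 122148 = -21.59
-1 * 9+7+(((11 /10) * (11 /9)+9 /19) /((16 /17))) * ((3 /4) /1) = -20107 /36480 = -0.55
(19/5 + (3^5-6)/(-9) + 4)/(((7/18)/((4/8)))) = -834/35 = -23.83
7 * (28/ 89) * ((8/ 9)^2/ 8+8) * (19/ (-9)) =-2442944/ 64881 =-37.65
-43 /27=-1.59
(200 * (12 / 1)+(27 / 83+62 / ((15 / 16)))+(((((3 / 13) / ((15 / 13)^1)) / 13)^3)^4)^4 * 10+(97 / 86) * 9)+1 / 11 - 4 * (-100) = 141858798769589815710439095333478817672835146732138096073041553921711965813301503658294678205483 / 49313019756630258678042956632195726450002502534533688910893545198632637038826942443847656250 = 2876.70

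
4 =4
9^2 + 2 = 83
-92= -92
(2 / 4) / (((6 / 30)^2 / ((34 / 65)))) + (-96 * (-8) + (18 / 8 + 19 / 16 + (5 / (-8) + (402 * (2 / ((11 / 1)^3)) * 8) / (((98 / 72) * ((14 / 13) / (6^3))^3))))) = 133298413161823037 / 4652984336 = 28647939.37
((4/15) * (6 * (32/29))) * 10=512/29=17.66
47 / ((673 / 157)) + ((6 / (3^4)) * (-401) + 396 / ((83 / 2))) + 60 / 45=-11860223 / 1508193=-7.86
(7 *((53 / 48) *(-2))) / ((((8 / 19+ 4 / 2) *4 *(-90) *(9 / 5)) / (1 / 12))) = 7049 / 8584704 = 0.00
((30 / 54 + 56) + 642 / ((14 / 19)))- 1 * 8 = 57950 / 63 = 919.84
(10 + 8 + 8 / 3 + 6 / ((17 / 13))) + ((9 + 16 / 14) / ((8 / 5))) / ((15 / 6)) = 39685 / 1428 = 27.79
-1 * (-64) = 64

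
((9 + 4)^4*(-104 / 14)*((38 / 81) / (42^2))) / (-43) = 1.31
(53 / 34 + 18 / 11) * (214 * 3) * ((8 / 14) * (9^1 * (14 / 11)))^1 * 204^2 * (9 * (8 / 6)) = 811331043840 / 121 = 6705215238.35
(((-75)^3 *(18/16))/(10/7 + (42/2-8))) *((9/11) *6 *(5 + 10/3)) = -1345652.14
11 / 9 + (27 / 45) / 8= 467 / 360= 1.30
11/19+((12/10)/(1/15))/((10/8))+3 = 17.98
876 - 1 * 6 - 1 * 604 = 266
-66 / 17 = -3.88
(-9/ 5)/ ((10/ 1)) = -9/ 50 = -0.18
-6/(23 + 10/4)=-4/17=-0.24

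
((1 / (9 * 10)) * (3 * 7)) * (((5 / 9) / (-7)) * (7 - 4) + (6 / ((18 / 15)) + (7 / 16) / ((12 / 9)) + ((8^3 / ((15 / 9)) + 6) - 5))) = 2105309 / 28800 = 73.10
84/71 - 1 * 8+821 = 57807/71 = 814.18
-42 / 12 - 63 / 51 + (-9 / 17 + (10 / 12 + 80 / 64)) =-649 / 204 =-3.18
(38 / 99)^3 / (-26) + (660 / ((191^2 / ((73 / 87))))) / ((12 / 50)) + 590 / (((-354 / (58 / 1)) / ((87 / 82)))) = -56081673435590989 / 547138814648283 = -102.50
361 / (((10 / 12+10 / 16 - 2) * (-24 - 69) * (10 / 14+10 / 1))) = 20216 / 30225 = 0.67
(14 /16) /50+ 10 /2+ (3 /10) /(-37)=74139 /14800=5.01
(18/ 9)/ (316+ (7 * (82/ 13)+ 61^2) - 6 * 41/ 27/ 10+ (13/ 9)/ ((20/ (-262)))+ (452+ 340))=156/ 378559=0.00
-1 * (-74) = 74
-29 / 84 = -0.35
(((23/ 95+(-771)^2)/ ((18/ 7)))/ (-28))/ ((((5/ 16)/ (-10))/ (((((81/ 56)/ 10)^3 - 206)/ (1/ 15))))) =-1021474346456977081/ 1251264000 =-816353980.02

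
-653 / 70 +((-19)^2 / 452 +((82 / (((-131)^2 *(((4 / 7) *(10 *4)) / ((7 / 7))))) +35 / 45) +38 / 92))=-329942691041 / 44958250512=-7.34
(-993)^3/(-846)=108794073/94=1157383.76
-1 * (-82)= 82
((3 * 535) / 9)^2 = 286225 / 9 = 31802.78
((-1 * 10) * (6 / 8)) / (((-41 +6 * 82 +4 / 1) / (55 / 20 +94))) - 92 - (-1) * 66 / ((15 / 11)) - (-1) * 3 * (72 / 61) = -9248809 / 222040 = -41.65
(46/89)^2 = 2116/7921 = 0.27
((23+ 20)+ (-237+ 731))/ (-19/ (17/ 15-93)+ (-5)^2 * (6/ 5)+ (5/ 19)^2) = 267134946/ 15061075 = 17.74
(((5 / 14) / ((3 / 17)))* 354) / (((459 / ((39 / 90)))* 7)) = 767 / 7938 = 0.10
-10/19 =-0.53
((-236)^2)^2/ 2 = 1551022208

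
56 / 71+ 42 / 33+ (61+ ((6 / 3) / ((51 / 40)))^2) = 133100251 / 2031381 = 65.52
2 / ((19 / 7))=14 / 19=0.74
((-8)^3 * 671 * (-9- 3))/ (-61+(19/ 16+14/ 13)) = -857505792/ 12217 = -70189.55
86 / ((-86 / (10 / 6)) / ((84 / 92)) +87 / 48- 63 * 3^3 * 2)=-0.02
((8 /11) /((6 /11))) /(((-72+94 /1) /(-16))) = -0.97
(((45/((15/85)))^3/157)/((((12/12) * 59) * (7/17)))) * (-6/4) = -845650125/129682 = -6520.95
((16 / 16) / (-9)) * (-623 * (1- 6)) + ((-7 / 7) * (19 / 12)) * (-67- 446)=16781 / 36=466.14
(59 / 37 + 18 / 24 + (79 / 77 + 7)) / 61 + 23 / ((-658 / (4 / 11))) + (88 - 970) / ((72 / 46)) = -18405719769 / 32672332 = -563.34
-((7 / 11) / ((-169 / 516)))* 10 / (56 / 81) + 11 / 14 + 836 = 22509615 / 26026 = 864.89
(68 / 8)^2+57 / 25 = 7453 / 100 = 74.53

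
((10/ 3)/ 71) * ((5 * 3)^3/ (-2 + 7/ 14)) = -105.63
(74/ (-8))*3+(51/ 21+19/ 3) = -1595/ 84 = -18.99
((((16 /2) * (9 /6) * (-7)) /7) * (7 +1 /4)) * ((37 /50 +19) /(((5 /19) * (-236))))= 1631511 /59000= 27.65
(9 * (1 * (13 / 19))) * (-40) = -4680 / 19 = -246.32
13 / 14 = 0.93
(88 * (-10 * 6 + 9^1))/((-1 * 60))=374/5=74.80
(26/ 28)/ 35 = 13/ 490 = 0.03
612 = 612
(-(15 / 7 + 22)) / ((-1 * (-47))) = -169 / 329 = -0.51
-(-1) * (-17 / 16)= -17 / 16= -1.06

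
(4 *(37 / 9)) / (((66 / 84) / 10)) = 209.29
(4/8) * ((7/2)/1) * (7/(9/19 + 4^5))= 931/77860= 0.01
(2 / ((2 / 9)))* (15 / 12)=45 / 4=11.25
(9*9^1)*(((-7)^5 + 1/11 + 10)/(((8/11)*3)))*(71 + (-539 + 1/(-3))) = 1168183035/4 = 292045758.75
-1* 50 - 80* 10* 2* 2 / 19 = -4150 / 19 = -218.42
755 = 755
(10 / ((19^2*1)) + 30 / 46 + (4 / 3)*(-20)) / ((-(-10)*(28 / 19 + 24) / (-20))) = 647305 / 317262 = 2.04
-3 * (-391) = 1173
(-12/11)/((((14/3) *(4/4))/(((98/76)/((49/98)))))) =-126/209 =-0.60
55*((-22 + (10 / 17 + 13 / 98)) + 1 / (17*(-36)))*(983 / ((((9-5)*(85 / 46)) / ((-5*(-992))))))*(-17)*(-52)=-5116858590191920 / 7497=-682520820353.73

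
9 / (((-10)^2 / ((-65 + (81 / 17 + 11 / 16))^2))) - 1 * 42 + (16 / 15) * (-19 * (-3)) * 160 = 74021987681 / 7398400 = 10005.13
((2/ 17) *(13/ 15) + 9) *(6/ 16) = 2321/ 680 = 3.41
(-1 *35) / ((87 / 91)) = -3185 / 87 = -36.61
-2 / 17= -0.12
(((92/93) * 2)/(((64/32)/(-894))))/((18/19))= -260452/279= -933.52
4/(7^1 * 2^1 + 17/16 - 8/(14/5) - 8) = 448/471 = 0.95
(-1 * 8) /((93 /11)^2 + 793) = -484 /52301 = -0.01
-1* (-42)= 42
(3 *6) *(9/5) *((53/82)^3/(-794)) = -12059037/1094465480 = -0.01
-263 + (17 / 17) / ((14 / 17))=-3665 / 14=-261.79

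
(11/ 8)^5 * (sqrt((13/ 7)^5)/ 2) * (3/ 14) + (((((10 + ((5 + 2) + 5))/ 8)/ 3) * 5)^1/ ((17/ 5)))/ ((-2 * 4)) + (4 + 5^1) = 11.31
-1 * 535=-535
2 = 2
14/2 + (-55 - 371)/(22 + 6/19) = -12.09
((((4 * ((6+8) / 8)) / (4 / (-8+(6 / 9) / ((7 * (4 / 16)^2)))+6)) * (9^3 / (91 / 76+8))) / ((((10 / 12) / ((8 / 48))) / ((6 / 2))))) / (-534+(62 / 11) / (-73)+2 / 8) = -1568663712 / 13539090605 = -0.12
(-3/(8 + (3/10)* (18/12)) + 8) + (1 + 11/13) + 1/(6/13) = 11821/1014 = 11.66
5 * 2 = 10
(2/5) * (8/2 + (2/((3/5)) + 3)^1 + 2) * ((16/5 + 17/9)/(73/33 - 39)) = -93203/136575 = -0.68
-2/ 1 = -2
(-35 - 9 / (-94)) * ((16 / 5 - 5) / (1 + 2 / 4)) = 9843 / 235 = 41.89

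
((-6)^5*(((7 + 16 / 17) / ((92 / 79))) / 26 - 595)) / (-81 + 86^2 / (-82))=-963797306580 / 35677577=-27014.09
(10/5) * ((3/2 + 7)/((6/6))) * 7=119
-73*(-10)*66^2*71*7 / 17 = 1580400360 / 17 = 92964727.06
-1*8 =-8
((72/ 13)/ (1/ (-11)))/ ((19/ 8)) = -6336/ 247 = -25.65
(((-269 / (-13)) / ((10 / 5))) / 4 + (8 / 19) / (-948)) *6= 1211099 / 78052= 15.52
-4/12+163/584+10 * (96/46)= 838775/40296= 20.82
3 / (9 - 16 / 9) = 27 / 65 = 0.42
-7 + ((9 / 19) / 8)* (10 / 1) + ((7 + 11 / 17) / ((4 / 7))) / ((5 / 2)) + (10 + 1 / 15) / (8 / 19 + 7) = 824003 / 2732580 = 0.30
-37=-37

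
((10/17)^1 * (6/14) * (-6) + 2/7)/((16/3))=-219/952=-0.23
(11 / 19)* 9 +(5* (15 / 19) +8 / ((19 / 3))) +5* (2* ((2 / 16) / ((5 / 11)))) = 1001 / 76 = 13.17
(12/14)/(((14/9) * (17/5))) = 135/833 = 0.16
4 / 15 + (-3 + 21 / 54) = -211 / 90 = -2.34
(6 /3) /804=1 /402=0.00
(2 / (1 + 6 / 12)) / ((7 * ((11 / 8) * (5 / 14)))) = 64 / 165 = 0.39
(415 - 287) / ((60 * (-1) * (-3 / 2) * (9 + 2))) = 64 / 495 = 0.13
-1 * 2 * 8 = -16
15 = 15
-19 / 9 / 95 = -1 / 45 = -0.02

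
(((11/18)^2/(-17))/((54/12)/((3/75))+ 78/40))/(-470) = 121/296283582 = 0.00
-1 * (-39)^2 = -1521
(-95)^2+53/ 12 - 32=107969/ 12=8997.42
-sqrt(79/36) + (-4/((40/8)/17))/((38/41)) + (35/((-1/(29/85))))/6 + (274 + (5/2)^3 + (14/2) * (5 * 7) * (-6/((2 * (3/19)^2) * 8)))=-22043117/6460 - sqrt(79)/6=-3413.73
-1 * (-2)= 2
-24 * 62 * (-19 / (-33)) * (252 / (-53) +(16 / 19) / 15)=4025.40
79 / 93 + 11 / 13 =2050 / 1209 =1.70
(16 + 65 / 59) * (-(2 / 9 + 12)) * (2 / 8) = -55495 / 1062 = -52.26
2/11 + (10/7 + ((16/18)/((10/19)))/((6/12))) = 17284/3465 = 4.99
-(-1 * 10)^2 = -100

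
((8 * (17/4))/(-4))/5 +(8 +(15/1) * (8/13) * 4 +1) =5749/130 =44.22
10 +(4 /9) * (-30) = -10 /3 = -3.33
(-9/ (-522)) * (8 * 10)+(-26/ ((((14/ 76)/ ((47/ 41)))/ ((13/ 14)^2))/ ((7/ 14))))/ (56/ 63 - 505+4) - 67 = -65.48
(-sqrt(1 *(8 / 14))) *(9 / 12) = -3 *sqrt(7) / 14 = -0.57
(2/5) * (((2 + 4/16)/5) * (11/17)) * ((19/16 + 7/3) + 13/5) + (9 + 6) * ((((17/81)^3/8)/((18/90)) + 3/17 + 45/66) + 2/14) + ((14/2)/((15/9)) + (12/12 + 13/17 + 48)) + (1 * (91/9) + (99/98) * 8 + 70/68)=577881952075441/6492791844000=89.00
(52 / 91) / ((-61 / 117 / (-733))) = 343044 / 427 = 803.38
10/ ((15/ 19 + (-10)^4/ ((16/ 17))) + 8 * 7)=95/ 101477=0.00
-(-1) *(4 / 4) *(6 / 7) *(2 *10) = 120 / 7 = 17.14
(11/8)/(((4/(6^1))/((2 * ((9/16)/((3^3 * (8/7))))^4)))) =26411/57982058496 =0.00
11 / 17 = 0.65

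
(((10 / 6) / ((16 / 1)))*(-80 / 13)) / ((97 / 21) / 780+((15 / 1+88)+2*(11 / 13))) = -10500 / 1714957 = -0.01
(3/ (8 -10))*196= -294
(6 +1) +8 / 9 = 71 / 9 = 7.89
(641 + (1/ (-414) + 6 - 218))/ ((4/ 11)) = 1953655/ 1656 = 1179.74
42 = 42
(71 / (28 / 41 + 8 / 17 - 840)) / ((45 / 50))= -247435 / 2631042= -0.09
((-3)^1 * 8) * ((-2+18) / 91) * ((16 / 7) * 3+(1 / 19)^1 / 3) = -27008 / 931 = -29.01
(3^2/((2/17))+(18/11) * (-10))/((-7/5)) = -945/22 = -42.95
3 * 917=2751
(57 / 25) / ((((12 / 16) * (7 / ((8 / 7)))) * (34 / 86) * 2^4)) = 1634 / 20825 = 0.08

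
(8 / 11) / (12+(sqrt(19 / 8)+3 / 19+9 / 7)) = 15219456 / 277634071 - 283024*sqrt(38) / 277634071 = 0.05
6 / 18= 1 / 3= 0.33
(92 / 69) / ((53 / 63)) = 84 / 53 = 1.58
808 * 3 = 2424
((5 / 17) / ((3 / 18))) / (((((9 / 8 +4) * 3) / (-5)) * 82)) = -0.01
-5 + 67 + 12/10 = 63.20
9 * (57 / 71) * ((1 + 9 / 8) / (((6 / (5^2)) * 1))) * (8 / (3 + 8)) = 46.53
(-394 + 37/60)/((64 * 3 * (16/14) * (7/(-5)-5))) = 165221/589824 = 0.28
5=5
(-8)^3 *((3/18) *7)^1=-1792/3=-597.33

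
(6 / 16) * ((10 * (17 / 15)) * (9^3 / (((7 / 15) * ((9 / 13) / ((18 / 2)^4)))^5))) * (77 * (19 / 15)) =10024025785513771884153337018125 / 9604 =1043734463297977080815633000.00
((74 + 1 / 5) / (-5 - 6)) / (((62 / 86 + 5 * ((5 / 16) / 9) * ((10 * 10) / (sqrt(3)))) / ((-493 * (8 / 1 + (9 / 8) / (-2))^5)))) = -1413813287092474709343 / 2589924336271360 + 9079147452953466622125 * sqrt(3) / 2071939469017088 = 7043880.51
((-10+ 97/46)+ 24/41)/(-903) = 4593/567686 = 0.01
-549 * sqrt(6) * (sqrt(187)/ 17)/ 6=-183 * sqrt(1122)/ 34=-180.29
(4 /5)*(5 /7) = 4 /7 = 0.57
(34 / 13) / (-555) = -34 / 7215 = -0.00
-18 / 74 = -9 / 37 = -0.24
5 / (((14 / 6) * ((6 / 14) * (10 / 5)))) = 5 / 2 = 2.50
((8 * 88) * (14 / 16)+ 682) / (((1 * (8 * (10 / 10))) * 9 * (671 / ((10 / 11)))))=295 / 12078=0.02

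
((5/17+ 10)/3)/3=175/153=1.14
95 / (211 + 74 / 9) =855 / 1973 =0.43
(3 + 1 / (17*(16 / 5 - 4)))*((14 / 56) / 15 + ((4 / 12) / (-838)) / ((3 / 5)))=14129 / 301680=0.05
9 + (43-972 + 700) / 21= -40 / 21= -1.90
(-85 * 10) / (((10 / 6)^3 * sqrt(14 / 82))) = -918 * sqrt(287) / 35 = -444.34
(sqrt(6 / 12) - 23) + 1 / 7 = -160 / 7 + sqrt(2) / 2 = -22.15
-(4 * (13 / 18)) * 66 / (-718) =286 / 1077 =0.27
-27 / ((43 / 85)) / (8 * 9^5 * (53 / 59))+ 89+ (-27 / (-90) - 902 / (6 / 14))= -401797470079 / 199366920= -2015.37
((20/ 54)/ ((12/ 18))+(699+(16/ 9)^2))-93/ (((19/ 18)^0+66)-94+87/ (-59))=32023349/ 45360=705.98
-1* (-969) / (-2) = -969 / 2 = -484.50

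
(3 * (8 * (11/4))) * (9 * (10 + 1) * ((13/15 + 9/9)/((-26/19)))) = -579348/65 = -8913.05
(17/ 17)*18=18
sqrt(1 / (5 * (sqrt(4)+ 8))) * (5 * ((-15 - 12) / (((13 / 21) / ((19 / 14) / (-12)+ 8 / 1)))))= -35775 * sqrt(2) / 208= -243.24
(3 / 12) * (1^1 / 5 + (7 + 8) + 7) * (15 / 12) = 111 / 16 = 6.94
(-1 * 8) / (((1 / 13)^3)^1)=-17576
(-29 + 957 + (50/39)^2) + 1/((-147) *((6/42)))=9897409/10647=929.60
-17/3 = -5.67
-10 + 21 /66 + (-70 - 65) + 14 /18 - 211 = -70271 /198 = -354.90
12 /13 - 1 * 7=-79 /13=-6.08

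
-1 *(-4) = 4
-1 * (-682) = 682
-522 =-522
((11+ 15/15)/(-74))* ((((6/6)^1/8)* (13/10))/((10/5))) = -39/2960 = -0.01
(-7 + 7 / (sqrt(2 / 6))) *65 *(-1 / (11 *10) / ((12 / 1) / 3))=91 / 88 - 91 *sqrt(3) / 88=-0.76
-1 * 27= -27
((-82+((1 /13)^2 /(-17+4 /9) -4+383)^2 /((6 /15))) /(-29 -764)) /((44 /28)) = -1593537963036936 /5531103924203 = -288.10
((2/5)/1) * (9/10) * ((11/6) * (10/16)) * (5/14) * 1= 33/224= 0.15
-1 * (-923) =923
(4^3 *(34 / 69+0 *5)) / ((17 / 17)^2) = 2176 / 69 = 31.54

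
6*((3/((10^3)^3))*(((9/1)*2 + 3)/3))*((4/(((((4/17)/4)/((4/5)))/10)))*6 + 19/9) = 41153/100000000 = 0.00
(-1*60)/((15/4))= -16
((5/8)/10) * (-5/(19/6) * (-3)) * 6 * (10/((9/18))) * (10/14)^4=421875/45619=9.25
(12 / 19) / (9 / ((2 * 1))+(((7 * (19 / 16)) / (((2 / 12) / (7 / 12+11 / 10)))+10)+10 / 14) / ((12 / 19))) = 161280 / 39426311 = 0.00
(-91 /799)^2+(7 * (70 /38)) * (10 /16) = 783299937 /97036952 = 8.07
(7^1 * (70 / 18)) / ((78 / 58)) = 7105 / 351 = 20.24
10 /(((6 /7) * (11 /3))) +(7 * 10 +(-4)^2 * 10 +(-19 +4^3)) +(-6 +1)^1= 3005 /11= 273.18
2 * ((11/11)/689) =2/689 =0.00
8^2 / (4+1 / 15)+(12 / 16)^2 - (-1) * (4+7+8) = 34453 / 976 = 35.30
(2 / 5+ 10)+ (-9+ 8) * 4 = 32 / 5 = 6.40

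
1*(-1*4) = -4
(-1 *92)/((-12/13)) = 299/3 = 99.67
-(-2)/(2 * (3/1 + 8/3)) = 3/17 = 0.18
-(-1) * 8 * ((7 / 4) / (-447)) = -14 / 447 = -0.03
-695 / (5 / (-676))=93964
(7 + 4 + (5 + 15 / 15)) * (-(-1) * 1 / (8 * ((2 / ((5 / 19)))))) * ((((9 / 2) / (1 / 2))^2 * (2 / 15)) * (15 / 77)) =6885 / 11704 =0.59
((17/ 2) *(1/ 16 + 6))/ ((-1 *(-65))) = 1649/ 2080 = 0.79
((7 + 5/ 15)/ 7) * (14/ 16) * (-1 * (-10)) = 55/ 6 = 9.17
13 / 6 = 2.17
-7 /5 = -1.40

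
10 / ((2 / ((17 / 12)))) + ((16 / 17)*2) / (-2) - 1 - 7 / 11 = 4.51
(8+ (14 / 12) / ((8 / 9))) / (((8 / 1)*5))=149 / 640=0.23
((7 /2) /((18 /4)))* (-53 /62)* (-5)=1855 /558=3.32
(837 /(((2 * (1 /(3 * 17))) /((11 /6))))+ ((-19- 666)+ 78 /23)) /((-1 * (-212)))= 3537229 /19504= 181.36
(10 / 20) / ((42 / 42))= 1 / 2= 0.50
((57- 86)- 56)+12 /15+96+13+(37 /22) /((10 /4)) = 25.47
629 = 629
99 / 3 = 33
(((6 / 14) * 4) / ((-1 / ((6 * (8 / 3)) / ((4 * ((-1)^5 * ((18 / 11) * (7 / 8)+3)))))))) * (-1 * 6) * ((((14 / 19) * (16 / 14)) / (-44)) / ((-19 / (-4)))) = 0.04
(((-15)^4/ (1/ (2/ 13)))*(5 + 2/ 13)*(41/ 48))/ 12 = 2857.23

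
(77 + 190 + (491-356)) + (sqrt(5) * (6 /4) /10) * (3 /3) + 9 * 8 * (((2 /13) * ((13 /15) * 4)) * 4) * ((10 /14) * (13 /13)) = 512.05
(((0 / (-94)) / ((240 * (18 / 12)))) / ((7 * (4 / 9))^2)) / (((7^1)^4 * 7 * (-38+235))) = 0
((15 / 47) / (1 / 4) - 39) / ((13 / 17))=-30141 / 611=-49.33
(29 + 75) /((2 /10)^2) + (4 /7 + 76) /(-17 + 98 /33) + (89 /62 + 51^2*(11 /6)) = 739916460 /100471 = 7364.48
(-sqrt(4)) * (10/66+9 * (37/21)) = -7396/231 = -32.02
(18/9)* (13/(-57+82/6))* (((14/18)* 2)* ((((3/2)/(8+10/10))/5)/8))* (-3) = 7/600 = 0.01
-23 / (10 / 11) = -253 / 10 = -25.30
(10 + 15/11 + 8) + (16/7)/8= 1513/77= 19.65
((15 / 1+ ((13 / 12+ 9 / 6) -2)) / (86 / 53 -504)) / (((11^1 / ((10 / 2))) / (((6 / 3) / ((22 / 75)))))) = -112625 / 1171544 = -0.10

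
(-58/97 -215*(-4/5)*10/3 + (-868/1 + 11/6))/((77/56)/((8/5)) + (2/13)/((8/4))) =-71043232/226689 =-313.40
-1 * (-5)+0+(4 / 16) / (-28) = 559 / 112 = 4.99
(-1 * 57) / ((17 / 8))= -456 / 17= -26.82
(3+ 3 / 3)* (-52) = -208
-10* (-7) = 70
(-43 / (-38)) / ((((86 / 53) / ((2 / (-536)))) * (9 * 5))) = -53 / 916560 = -0.00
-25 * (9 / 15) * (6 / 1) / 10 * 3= -27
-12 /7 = -1.71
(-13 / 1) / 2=-13 / 2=-6.50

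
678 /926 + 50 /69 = 46541 /31947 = 1.46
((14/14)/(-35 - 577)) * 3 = -1/204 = -0.00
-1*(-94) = 94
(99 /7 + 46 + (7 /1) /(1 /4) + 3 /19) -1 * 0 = 11744 /133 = 88.30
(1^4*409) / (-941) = -409 / 941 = -0.43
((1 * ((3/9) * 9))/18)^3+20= 4321/216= 20.00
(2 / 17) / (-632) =-1 / 5372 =-0.00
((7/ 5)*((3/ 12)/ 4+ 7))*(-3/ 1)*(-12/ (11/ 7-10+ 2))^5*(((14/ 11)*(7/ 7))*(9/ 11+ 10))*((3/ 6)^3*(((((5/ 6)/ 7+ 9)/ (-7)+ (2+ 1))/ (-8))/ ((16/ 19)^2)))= 40712085738331/ 117612000000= 346.16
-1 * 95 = -95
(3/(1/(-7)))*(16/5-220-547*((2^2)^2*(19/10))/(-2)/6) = -122738/5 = -24547.60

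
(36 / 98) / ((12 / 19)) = 0.58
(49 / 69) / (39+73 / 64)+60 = 60.02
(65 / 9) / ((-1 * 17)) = -0.42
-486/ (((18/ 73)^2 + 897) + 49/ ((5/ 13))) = -6474735/ 13648379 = -0.47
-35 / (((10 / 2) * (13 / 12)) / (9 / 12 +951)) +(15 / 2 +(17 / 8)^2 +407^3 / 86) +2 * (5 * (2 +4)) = 27828925775 / 35776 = 777865.77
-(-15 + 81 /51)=13.41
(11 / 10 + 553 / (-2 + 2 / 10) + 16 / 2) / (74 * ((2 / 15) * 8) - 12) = -26831 / 6024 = -4.45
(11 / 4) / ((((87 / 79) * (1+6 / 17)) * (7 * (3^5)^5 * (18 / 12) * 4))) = 0.00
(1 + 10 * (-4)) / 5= -39 / 5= -7.80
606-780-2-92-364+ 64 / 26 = -8184 / 13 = -629.54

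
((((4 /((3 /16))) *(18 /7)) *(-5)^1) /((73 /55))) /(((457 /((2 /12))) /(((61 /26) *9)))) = -4831200 /3035851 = -1.59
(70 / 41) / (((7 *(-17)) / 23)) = -230 / 697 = -0.33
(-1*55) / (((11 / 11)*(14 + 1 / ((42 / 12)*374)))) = -71995 / 18327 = -3.93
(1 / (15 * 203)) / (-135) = -1 / 411075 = -0.00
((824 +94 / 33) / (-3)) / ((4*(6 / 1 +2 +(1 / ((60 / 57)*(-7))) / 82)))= -78310820 / 9090279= -8.61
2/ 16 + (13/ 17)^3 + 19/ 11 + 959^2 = 397619556419/ 432344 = 919683.30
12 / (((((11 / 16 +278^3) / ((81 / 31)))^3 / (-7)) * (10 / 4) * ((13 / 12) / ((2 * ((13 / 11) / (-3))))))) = 2925595459584 / 66559633806929068972343239229035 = 0.00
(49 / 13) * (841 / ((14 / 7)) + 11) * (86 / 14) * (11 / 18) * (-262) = -374318483 / 234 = -1599651.64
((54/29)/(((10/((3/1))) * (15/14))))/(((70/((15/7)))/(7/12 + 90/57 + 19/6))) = 6561/77140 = 0.09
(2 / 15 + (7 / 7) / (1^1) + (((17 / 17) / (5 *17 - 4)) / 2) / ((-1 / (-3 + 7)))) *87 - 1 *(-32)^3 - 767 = 4333156 / 135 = 32097.45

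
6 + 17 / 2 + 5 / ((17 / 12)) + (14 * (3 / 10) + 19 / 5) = 885 / 34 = 26.03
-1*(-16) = 16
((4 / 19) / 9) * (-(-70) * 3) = 4.91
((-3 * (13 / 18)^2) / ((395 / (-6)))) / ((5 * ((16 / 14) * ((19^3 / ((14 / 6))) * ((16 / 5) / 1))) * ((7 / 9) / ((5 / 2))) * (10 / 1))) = 1183 / 8322984960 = 0.00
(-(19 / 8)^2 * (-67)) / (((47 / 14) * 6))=169309 / 9024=18.76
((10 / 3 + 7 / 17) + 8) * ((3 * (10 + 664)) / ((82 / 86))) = 17360218 / 697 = 24907.06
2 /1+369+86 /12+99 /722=409703 /1083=378.30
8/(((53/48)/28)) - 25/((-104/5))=1124833/5512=204.07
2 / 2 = 1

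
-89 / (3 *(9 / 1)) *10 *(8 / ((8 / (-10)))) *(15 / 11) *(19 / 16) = 211375 / 396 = 533.78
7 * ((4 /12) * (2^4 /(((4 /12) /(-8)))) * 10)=-8960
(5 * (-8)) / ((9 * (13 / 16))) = -640 / 117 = -5.47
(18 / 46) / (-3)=-3 / 23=-0.13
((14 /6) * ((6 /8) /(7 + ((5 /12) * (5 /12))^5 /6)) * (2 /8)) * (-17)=-2763062378496 /2600539063033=-1.06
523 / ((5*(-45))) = -523 / 225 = -2.32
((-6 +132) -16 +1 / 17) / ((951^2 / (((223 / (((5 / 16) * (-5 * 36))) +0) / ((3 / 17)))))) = -1668932 / 610470675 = -0.00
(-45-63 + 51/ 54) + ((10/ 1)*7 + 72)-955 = -920.06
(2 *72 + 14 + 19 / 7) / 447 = 375 / 1043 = 0.36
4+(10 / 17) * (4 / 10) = 72 / 17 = 4.24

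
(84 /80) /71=21 /1420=0.01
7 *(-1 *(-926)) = 6482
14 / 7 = 2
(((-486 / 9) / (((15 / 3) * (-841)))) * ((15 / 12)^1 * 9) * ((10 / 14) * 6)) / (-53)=-3645 / 312011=-0.01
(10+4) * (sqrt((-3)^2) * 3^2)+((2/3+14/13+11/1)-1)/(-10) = 73481/195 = 376.83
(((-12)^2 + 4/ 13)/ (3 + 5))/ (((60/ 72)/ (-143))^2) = 13279266/ 25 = 531170.64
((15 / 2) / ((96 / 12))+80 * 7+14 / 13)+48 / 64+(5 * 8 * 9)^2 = 27073855 / 208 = 130162.76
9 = 9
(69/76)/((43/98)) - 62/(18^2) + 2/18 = 131620/66177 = 1.99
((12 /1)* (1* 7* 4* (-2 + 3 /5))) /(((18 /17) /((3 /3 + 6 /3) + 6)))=-19992 /5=-3998.40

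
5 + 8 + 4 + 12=29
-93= -93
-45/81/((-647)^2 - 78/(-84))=-70/52744851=-0.00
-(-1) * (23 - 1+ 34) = 56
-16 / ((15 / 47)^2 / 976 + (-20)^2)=-34495744 / 862393825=-0.04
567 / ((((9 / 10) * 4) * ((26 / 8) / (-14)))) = -678.46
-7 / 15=-0.47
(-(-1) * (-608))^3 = -224755712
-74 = -74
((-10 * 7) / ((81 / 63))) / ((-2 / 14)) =3430 / 9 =381.11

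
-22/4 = -11/2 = -5.50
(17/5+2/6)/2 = 28/15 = 1.87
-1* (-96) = 96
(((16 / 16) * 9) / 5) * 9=81 / 5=16.20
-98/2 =-49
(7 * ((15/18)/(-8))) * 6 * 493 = -17255/8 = -2156.88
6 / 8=3 / 4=0.75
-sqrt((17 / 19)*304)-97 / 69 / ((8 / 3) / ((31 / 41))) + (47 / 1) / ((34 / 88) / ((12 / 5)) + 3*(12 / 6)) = 177430133 / 24540632-4*sqrt(17) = -9.26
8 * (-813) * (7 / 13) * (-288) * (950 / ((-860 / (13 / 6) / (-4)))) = 415215360 / 43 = 9656171.16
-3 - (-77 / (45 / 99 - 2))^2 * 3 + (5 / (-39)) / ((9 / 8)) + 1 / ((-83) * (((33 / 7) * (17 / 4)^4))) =-199409282565442 / 26765390223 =-7450.27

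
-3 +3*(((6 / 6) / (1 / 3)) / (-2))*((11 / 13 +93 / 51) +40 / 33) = -49758 / 2431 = -20.47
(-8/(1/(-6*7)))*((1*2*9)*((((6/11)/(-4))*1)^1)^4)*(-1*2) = -61236/14641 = -4.18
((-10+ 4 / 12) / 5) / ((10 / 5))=-29 / 30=-0.97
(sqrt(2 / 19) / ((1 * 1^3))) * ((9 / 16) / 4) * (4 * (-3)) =-27 * sqrt(38) / 304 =-0.55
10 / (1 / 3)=30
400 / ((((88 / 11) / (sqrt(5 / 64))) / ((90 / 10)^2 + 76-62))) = 2375 * sqrt(5) / 4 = 1327.67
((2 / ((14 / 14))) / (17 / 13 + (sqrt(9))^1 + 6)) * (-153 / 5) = -1989 / 335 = -5.94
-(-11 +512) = -501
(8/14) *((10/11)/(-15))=-8/231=-0.03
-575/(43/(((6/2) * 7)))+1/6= -72407/258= -280.65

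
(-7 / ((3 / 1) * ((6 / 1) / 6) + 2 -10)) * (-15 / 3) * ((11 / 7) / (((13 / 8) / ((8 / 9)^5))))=-2883584 / 767637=-3.76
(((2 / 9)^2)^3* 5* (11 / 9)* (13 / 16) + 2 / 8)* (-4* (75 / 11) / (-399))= 119860225 / 6997483647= 0.02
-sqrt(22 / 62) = -sqrt(341) / 31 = -0.60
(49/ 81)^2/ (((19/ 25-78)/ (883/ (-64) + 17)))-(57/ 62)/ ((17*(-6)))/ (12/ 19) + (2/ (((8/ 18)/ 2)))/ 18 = 213268274617/ 427309846848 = 0.50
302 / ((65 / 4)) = 1208 / 65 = 18.58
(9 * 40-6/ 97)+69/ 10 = 355833/ 970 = 366.84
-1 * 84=-84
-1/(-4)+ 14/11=67/44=1.52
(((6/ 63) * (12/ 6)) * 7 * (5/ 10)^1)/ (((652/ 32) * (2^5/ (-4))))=-2/ 489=-0.00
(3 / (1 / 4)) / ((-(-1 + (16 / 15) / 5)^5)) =28476562500 / 714924299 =39.83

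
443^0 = 1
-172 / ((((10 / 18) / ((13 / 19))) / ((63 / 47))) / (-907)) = 1149905484 / 4465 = 257537.62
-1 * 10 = -10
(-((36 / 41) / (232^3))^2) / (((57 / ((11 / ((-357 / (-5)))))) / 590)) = -146025 / 18520222792752013312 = -0.00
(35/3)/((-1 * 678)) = -35/2034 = -0.02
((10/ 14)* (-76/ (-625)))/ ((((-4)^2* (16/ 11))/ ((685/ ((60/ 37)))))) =1.58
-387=-387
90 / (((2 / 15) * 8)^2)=10125 / 128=79.10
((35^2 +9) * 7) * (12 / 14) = 7404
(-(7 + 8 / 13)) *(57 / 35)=-12.40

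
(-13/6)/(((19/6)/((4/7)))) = -52/133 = -0.39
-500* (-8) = 4000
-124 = -124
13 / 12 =1.08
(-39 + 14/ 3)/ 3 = -103/ 9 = -11.44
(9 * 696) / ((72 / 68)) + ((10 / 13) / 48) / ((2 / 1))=3691589 / 624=5916.01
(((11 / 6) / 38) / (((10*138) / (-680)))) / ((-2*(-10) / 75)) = -935 / 10488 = -0.09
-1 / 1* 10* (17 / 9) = -170 / 9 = -18.89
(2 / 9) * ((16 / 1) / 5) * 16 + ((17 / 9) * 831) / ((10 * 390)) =45943 / 3900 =11.78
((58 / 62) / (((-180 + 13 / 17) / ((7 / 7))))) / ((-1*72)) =493 / 6800904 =0.00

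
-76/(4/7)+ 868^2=753291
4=4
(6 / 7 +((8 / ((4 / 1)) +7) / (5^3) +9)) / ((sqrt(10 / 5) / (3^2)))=39096 * sqrt(2) / 875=63.19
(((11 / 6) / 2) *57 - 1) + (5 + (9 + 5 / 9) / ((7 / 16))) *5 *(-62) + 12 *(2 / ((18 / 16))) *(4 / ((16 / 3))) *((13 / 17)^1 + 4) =-35100133 / 4284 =-8193.31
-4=-4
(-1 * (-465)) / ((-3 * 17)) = -155 / 17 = -9.12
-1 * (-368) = 368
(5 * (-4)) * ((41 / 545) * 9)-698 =-77558 / 109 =-711.54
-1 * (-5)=5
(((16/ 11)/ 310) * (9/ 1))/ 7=72/ 11935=0.01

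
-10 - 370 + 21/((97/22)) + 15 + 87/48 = -556275/1552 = -358.42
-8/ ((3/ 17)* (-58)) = 68/ 87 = 0.78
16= 16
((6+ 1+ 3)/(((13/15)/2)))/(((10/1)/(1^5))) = 30/13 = 2.31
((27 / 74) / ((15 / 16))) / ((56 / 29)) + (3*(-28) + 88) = 5441 / 1295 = 4.20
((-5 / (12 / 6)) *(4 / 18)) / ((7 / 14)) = -10 / 9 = -1.11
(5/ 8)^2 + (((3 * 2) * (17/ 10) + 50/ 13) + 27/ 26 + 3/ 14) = 456879/ 29120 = 15.69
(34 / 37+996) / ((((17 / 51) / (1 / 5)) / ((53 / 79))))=5864874 / 14615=401.29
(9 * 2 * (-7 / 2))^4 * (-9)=-141776649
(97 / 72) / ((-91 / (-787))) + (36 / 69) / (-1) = 11.13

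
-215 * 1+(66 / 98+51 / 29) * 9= -274411 / 1421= -193.11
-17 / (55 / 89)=-1513 / 55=-27.51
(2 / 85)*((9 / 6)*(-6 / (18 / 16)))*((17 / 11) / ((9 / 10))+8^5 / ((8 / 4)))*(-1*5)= 25954976 / 1683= 15421.85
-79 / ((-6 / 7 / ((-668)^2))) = 123380936 / 3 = 41126978.67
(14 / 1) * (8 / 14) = 8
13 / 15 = 0.87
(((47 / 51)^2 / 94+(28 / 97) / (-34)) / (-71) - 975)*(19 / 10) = -132735975715 / 71652348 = -1852.50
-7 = -7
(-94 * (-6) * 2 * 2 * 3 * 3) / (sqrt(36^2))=564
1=1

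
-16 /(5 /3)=-48 /5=-9.60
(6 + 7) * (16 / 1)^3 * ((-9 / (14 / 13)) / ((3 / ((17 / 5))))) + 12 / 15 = -17651684 / 35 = -504333.83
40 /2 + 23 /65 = 1323 /65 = 20.35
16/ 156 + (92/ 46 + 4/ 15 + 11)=869/ 65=13.37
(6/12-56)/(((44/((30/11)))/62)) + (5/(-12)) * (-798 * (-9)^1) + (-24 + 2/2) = -390683/121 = -3228.79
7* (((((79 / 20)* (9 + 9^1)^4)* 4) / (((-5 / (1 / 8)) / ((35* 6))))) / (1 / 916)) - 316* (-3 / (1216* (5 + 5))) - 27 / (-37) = -6280225415789343 / 112480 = -55834151989.59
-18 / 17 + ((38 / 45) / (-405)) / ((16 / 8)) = -328373 / 309825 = -1.06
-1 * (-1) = 1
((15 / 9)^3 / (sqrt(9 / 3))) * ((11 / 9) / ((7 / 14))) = 2750 * sqrt(3) / 729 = 6.53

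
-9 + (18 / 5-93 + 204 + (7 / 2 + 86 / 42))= 23341 / 210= 111.15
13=13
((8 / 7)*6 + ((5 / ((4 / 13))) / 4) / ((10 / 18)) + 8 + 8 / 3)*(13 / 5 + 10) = 5007 / 16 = 312.94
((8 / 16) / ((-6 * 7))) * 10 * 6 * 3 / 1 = -15 / 7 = -2.14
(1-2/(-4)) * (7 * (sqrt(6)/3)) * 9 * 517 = 32571 * sqrt(6)/2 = 39891.17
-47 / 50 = -0.94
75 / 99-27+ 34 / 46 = -19357 / 759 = -25.50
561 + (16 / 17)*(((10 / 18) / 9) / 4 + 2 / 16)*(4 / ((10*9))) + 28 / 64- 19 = 537800059 / 991440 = 542.44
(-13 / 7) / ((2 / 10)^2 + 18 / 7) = -325 / 457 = -0.71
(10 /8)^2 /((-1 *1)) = -25 /16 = -1.56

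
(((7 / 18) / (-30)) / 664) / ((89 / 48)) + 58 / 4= 4820014 / 332415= 14.50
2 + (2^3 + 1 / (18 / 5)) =185 / 18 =10.28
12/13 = 0.92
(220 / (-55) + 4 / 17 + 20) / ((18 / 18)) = 16.24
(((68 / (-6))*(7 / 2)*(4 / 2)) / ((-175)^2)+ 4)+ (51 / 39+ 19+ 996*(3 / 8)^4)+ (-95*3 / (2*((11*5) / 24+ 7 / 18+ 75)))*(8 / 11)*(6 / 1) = 55276854596413 / 1535614080000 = 36.00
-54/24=-9/4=-2.25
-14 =-14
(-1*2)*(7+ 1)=-16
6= 6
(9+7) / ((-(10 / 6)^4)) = -1296 / 625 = -2.07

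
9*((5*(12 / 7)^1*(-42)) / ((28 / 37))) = -4281.43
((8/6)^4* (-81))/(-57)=256/57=4.49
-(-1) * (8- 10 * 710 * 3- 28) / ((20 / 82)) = -87412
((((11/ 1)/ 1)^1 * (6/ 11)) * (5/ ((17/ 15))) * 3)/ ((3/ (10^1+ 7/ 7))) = 4950/ 17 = 291.18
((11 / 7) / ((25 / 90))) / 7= 198 / 245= 0.81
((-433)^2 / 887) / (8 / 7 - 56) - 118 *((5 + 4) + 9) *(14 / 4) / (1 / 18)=-45578750119 / 340608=-133815.85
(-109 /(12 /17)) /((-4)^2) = -1853 /192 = -9.65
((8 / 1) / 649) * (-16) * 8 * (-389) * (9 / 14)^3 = 163.06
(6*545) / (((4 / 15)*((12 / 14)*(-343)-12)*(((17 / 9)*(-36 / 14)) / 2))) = 19075 / 1156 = 16.50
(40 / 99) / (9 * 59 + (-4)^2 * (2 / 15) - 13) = 0.00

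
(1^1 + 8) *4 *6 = 216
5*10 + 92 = 142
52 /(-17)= -52 /17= -3.06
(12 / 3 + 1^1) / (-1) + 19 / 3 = 4 / 3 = 1.33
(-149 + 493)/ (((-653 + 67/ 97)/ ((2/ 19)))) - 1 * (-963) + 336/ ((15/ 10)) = 713475893/ 601103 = 1186.94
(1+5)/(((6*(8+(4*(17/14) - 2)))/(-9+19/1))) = 0.92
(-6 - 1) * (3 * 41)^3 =-13026069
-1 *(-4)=4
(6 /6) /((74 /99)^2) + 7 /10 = 68171 /27380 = 2.49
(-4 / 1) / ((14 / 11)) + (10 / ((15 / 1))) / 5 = -316 / 105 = -3.01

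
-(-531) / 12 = 177 / 4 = 44.25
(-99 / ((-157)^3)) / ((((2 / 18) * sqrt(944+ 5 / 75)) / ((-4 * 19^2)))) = -1286604 * sqrt(15) / 460517267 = -0.01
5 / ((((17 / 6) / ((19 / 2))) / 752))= 214320 / 17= 12607.06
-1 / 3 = -0.33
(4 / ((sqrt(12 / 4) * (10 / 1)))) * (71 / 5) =142 * sqrt(3) / 75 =3.28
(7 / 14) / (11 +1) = 1 / 24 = 0.04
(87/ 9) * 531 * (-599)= -3074667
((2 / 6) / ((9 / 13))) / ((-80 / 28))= -91 / 540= -0.17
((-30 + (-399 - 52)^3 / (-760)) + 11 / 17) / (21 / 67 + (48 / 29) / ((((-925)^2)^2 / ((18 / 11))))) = 4879050721169739143046875 / 12672707706702707592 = 385004.60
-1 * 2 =-2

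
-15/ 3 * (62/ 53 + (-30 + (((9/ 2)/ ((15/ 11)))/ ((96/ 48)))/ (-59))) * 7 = 12633523/ 12508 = 1010.04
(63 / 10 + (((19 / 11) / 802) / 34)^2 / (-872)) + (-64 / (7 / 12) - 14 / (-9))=-2517197184706929139 / 24712630726734720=-101.86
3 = 3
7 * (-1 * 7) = -49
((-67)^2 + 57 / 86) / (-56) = -386111 / 4816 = -80.17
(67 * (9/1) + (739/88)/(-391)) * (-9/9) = -20747285/34408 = -602.98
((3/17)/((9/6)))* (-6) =-0.71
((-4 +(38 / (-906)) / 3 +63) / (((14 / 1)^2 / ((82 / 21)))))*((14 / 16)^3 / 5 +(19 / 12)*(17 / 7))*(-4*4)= -351544158283 / 4698660960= -74.82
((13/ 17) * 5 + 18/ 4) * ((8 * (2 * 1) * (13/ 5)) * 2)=58864/ 85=692.52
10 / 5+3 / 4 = 11 / 4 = 2.75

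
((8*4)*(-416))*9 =-119808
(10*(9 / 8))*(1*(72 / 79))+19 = 2311 / 79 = 29.25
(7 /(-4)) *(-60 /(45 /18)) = 42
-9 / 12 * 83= -249 / 4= -62.25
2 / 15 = 0.13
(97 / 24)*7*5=3395 / 24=141.46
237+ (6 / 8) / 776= 735651 / 3104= 237.00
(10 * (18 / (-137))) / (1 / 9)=-1620 / 137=-11.82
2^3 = 8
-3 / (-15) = 1 / 5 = 0.20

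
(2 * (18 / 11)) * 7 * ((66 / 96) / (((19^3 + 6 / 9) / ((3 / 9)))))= 63 / 82316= 0.00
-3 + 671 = 668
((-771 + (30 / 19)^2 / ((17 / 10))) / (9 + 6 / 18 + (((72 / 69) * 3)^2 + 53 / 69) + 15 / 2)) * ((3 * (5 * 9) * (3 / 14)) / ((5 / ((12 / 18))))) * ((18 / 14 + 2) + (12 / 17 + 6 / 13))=-30638614671234 / 63515182213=-482.38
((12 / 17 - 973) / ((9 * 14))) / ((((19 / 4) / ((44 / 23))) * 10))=-727276 / 2340135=-0.31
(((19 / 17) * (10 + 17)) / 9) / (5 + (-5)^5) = -19 / 17680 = -0.00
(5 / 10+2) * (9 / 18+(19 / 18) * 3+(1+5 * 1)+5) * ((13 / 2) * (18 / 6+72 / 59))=59345 / 59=1005.85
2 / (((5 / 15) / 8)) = 48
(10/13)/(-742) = -5/4823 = -0.00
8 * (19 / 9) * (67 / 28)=2546 / 63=40.41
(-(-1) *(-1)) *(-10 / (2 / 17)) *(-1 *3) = -255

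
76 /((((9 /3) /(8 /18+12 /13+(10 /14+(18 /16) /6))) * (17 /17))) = 565003 /9828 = 57.49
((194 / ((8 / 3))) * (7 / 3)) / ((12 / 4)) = 679 / 12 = 56.58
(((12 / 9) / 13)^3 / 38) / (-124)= -8 / 34938891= -0.00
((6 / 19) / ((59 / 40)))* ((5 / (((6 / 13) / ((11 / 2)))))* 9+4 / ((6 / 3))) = 129180 / 1121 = 115.24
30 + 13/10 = 313/10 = 31.30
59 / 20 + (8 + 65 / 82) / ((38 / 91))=93504 / 3895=24.01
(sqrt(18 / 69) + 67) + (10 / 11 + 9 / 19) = sqrt(138) / 23 + 14292 / 209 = 68.89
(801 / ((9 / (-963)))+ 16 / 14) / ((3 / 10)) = -285686.19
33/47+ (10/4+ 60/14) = 4927/658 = 7.49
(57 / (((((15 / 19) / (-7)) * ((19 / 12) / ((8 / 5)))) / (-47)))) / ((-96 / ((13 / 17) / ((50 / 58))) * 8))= -2356627 / 85000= -27.73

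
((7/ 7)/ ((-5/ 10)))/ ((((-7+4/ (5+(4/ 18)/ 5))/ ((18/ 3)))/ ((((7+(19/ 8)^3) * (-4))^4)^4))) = 13625472137128921234923316193198901867330869719575676305689767800681/ 1828986568418893032149867331967778816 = 7449738763750329289160497000000.00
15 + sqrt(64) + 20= 43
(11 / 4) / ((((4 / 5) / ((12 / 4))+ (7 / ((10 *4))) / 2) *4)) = 33 / 17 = 1.94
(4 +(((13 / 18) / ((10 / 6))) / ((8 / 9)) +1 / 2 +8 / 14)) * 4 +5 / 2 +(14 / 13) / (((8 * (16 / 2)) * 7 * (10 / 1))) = 720311 / 29120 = 24.74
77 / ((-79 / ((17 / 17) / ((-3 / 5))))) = 385 / 237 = 1.62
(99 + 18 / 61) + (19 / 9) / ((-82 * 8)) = 35759369 / 360144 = 99.29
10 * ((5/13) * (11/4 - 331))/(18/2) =-2525/18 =-140.28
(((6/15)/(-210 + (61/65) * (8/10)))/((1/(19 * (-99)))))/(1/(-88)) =-10759320/34003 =-316.42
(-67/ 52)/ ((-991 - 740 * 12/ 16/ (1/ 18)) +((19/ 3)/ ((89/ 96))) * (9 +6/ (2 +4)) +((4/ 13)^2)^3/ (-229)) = 507010616411/ 4294150181945252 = 0.00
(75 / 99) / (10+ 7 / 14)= 50 / 693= 0.07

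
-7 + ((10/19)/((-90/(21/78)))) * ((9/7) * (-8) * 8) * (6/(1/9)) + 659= 659.00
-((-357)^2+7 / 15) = -1911742 / 15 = -127449.47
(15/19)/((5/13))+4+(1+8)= 286/19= 15.05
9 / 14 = 0.64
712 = 712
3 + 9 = 12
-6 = -6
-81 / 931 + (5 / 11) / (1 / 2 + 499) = -880799 / 10230759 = -0.09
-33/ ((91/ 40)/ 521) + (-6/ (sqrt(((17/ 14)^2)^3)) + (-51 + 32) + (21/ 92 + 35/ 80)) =-1246954571913/ 164526544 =-7579.05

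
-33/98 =-0.34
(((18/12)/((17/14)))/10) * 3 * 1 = 63/170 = 0.37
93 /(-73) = -93 /73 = -1.27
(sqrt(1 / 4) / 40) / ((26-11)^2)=1 / 18000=0.00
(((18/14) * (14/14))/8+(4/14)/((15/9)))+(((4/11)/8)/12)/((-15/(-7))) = 1157/3465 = 0.33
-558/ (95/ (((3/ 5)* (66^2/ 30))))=-1215324/ 2375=-511.72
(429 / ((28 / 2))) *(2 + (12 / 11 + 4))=1521 / 7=217.29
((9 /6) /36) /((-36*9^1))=-1 /7776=-0.00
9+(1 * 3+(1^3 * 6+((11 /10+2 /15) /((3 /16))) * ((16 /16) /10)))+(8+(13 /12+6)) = 30367 /900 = 33.74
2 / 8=1 / 4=0.25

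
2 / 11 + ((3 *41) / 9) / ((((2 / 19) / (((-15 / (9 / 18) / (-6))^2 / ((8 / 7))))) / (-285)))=-142459593 / 176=-809429.51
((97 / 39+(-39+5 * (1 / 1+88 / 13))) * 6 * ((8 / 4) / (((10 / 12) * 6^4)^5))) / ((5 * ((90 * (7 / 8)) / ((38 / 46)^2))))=361 / 10930423396320000000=0.00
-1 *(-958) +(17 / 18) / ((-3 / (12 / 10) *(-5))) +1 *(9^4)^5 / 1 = 2735474728287809195792 / 225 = 12157665459056929759.08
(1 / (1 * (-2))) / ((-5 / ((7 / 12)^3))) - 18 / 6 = -51497 / 17280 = -2.98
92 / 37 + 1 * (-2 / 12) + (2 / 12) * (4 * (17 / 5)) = 4.59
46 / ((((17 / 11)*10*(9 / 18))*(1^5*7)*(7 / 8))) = 4048 / 4165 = 0.97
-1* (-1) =1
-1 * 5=-5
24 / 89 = 0.27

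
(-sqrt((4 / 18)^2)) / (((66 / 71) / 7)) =-497 / 297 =-1.67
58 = 58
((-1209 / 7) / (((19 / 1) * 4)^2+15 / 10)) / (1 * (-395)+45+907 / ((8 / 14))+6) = -9672 / 402241105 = -0.00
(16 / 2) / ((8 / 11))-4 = 7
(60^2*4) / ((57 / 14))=67200 / 19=3536.84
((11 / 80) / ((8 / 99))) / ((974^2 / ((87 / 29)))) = 3267 / 607152640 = 0.00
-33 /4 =-8.25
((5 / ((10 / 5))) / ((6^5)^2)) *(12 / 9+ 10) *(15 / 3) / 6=425 / 1088391168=0.00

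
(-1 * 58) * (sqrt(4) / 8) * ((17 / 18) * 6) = -493 / 6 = -82.17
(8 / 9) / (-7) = -8 / 63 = -0.13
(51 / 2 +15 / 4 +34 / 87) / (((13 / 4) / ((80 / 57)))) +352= 23517584 / 64467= 364.80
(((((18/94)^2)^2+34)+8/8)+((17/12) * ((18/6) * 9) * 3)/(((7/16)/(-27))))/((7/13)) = -3129099723880/239104369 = -13086.75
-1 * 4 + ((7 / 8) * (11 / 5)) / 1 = -83 / 40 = -2.08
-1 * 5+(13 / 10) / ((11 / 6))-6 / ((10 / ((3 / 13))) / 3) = -673 / 143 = -4.71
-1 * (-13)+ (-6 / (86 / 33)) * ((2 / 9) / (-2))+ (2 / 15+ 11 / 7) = 67547 / 4515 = 14.96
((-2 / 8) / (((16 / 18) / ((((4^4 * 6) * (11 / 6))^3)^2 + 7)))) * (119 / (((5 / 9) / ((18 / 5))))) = -43258394063123151392949273 / 400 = -108145985157807878482373.20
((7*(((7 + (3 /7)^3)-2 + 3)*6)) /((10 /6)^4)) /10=673353 /153125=4.40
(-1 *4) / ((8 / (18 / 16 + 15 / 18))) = -47 / 48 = -0.98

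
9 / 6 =3 / 2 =1.50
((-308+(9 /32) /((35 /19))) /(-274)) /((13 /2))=344789 /1994720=0.17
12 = 12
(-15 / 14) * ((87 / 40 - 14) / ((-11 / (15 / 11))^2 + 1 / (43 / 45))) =13728825 / 71645056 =0.19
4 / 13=0.31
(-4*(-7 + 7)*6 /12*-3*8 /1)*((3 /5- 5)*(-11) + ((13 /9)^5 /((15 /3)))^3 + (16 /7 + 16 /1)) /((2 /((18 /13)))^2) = 0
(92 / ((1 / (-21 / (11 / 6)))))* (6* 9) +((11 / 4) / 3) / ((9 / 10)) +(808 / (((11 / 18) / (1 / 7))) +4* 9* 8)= -234628789 / 4158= -56428.28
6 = 6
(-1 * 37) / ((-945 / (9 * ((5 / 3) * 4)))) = 2.35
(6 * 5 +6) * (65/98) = 1170/49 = 23.88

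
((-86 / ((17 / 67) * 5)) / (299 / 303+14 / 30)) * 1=-290981 / 6239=-46.64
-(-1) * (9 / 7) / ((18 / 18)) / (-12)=-3 / 28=-0.11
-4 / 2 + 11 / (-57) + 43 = 2326 / 57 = 40.81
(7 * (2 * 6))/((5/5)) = 84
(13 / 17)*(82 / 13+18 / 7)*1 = 808 / 119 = 6.79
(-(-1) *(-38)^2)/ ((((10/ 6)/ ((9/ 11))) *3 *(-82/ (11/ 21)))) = -2166/ 1435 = -1.51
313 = 313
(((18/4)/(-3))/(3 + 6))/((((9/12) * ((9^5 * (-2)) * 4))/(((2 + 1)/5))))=1/3542940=0.00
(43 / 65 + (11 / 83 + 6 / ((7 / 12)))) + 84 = 3590688 / 37765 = 95.08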